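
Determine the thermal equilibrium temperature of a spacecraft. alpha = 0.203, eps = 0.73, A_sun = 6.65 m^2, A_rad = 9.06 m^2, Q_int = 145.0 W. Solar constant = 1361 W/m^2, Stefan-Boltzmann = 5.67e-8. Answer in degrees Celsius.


Numerator = alpha*S*A_sun + Q_int = 0.203*1361*6.65 + 145.0 = 1982.2820 W
Denominator = eps*sigma*A_rad = 0.73*5.67e-8*9.06 = 3.7500246e-07 W/K^4
T^4 = 5.2860505e+09 K^4
T = 269.6391 K = -3.5109 C

-3.5109 degrees Celsius


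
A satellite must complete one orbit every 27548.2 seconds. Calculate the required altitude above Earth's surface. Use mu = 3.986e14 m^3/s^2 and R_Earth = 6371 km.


T = 27548.2 s
r = (mu*T^2/(4*pi^2))^(1/3) = (3.986e14 * 27548.2^2 / (4*pi^2))^(1/3)
r = 1.9714602e+07 m = 19714.6016 km
alt = r - R_E = 19714.6016 - 6371 = 13343.6016 km

13343.6016 km


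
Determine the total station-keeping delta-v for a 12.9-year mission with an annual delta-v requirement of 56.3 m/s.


dV = rate * years = 56.3 * 12.9
dV = 726.2700 m/s

726.2700 m/s


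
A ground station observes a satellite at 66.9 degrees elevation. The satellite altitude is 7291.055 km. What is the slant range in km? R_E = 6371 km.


h = 7291.055 km, el = 66.9 deg
d = -R_E*sin(el) + sqrt((R_E*sin(el))^2 + 2*R_E*h + h^2)
d = -6371.0000*sin(1.1676) + sqrt((6371.0000*0.9198215)^2 + 2*6371.0000*7291.055 + 7291.055^2)
d = 7571.2672 km

7571.2672 km


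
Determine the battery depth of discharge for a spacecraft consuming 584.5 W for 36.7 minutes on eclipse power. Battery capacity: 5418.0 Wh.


E_used = P * t / 60 = 584.5 * 36.7 / 60 = 357.5192 Wh
DOD = E_used / E_total * 100 = 357.5192 / 5418.0 * 100
DOD = 6.5987 %

6.5987 %


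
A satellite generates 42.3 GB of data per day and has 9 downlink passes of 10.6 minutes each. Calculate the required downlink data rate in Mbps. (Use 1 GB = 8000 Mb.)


total contact time = 9 * 10.6 * 60 = 5724.0000 s
data = 42.3 GB = 338400.0000 Mb
rate = 338400.0000 / 5724.0000 = 59.1195 Mbps

59.1195 Mbps


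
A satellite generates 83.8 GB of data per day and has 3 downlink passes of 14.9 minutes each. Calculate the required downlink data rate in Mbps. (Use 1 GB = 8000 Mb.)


total contact time = 3 * 14.9 * 60 = 2682.0000 s
data = 83.8 GB = 670400.0000 Mb
rate = 670400.0000 / 2682.0000 = 249.9627 Mbps

249.9627 Mbps


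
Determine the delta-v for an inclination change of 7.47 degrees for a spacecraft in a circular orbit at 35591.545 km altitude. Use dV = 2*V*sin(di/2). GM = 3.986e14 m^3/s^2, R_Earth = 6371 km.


r = 41962.5450 km = 4.1962545e+07 m
V = sqrt(mu/r) = 3082.0362 m/s
di = 7.47 deg = 0.1303761 rad
dV = 2*V*sin(di/2) = 2*3082.0362*sin(0.06518805)
dV = 401.5393 m/s = 0.4015393 km/s

0.4015 km/s


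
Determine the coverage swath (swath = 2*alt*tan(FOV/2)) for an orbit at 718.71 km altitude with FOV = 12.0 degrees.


FOV = 12.0 deg = 0.2094395 rad
swath = 2 * alt * tan(FOV/2) = 2 * 718.71 * tan(0.1047198)
swath = 2 * 718.71 * 0.1051042
swath = 151.0789 km

151.0789 km


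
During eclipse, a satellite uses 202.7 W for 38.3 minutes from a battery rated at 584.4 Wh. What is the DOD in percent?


E_used = P * t / 60 = 202.7 * 38.3 / 60 = 129.3902 Wh
DOD = E_used / E_total * 100 = 129.3902 / 584.4 * 100
DOD = 22.1407 %

22.1407 %


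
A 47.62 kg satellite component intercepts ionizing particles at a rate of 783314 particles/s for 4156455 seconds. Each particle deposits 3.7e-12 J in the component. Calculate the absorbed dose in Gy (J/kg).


Total energy deposited = rate * time * E_per
  = 783314 * 4156455 * 3.7e-12 = 12.0465 J
Dose = E_total / mass = 12.0465 / 47.62
Dose = 0.2529713 Gy

0.2530 Gy


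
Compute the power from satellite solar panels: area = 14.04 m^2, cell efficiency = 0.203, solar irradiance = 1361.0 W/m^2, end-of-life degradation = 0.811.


P = area * eta * S * degradation
P = 14.04 * 0.203 * 1361.0 * 0.811
P = 3145.8798 W

3145.8798 W


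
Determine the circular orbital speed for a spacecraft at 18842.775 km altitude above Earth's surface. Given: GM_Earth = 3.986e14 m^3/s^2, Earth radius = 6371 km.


r = R_E + alt = 6371.0 + 18842.775 = 25213.7750 km = 2.5213775e+07 m
v = sqrt(mu/r) = sqrt(3.986e14 / 2.5213775e+07) = 3976.0305 m/s = 3.9760 km/s

3.9760 km/s


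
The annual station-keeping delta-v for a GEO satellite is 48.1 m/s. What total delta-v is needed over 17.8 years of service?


dV = rate * years = 48.1 * 17.8
dV = 856.1800 m/s

856.1800 m/s


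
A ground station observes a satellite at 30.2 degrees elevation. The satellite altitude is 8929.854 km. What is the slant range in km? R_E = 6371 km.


h = 8929.854 km, el = 30.2 deg
d = -R_E*sin(el) + sqrt((R_E*sin(el))^2 + 2*R_E*h + h^2)
d = -6371.0000*sin(0.5270894) + sqrt((6371.0000*0.5030199)^2 + 2*6371.0000*8929.854 + 8929.854^2)
d = 11071.0034 km

11071.0034 km


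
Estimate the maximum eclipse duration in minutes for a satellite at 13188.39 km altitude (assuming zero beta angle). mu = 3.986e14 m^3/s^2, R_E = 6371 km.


r = 19559.3900 km
T = 453.7252 min
Eclipse fraction = arcsin(R_E/r)/pi = arcsin(6371.0000/19559.3900)/pi
= arcsin(0.3257259)/pi = 0.1056087
Eclipse duration = 0.1056087 * 453.7252 = 47.9173 min

47.9173 minutes


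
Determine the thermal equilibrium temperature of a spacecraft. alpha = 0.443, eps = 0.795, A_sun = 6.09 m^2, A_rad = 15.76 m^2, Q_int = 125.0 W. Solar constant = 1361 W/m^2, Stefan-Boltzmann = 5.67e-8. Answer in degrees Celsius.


Numerator = alpha*S*A_sun + Q_int = 0.443*1361*6.09 + 125.0 = 3796.8011 W
Denominator = eps*sigma*A_rad = 0.795*5.67e-8*15.76 = 7.1040564e-07 W/K^4
T^4 = 5.3445537e+09 K^4
T = 270.3821 K = -2.7679 C

-2.7679 degrees Celsius


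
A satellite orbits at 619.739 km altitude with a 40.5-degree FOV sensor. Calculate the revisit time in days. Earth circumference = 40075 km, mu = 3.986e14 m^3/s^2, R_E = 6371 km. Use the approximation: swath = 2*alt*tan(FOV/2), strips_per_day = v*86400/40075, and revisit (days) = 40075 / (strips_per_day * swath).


swath = 2*619.739*tan(0.3534292) = 457.2676 km
v = sqrt(mu/r) = 7551.0458 m/s = 7.5510 km/s
strips/day = v*86400/40075 = 7.5510*86400/40075 = 16.2797
coverage/day = strips * swath = 16.2797 * 457.2676 = 7444.1947 km
revisit = 40075 / 7444.1947 = 5.3834 days

5.3834 days


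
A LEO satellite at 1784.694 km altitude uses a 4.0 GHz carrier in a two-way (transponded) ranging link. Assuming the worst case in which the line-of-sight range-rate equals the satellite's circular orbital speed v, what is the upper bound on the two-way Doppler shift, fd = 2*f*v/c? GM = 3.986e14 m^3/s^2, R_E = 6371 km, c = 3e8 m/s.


r = 8.155694e+06 m
v = sqrt(mu/r) = 6990.9820 m/s (worst-case radial velocity)
f = 4.0 GHz = 4.0e+09 Hz
fd = 2*f*v/c = 2*4.0e+09*6990.9820/3.0e+08
fd = 186426.1875 Hz

186426.1875 Hz


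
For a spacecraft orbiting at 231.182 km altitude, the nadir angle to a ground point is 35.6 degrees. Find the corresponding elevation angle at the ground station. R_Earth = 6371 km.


r = R_E + alt = 6602.1820 km
Law of sines in the satellite / Earth-center / ground-point triangle:
  sin(nadir)/R_E = sin(90 + el)/r  =>  cos(el) = (r/R_E)*sin(nadir)
cos(el) = (6602.1820 / 6371.0000) * sin(35.6 deg) = 0.6032462
el = arccos(0.6032462) = 52.8973 deg
(Earth-central angle = 90 - nadir - el = 1.5027 deg)

52.8973 degrees


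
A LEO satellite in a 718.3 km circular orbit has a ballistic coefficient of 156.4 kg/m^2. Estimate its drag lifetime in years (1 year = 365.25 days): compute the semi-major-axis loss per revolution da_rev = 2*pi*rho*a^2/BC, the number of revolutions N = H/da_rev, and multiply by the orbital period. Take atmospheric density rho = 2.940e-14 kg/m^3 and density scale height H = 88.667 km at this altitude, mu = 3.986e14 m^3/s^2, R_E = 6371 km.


a = R_E + alt = 7089.3000 km = 7.0893e+06 m
da_rev = 2*pi*rho*a^2/BC = 2*pi*2.940e-14*(7.0893e+06)^2/156.4 = 0.0593604466 m per revolution
N = H/da_rev = 88667.0000 m / 0.0593604466 m = 1.4937051e+06 revolutions
P = 2*pi*sqrt(a^3/mu) = 5940.4077 s
lifetime = N*P = 1.4937051e+06 * 5940.4077 = 8.8732171e+09 s = 102699.2722 days
years = 102699.2722 / 365.25 = 281.1753 years

281.1753 years


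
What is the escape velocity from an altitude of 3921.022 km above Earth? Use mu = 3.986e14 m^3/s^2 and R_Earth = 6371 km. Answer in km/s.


r = 6371.0 + 3921.022 = 10292.0220 km = 1.0292022e+07 m
v_esc = sqrt(2*mu/r) = sqrt(2*3.986e14 / 1.0292022e+07)
v_esc = 8801.0258 m/s = 8.8010 km/s

8.8010 km/s


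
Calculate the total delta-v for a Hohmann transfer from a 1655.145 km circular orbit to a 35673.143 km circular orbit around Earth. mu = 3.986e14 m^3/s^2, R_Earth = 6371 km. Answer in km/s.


r1 = 8026.1450 km = 8.026145e+06 m
r2 = 42044.1430 km = 4.2044143e+07 m
dv1 = sqrt(mu/r1)*(sqrt(2*r2/(r1+r2)) - 1) = 2085.3902 m/s
dv2 = sqrt(mu/r2)*(1 - sqrt(2*r1/(r1+r2))) = 1335.6548 m/s
total dv = |dv1| + |dv2| = 2085.3902 + 1335.6548 = 3421.0450 m/s = 3.4210 km/s

3.4210 km/s


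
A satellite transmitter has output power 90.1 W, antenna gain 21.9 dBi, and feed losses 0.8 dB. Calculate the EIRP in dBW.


Pt = 90.1 W = 19.5472 dBW
EIRP = Pt_dBW + Gt - losses = 19.5472 + 21.9 - 0.8 = 40.6472 dBW

40.6472 dBW


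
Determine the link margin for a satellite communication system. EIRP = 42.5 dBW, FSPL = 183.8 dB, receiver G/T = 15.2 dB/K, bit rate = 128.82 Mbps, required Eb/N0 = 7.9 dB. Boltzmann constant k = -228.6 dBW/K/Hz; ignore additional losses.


C/N0 = EIRP - FSPL + G/T - k = 42.5 - 183.8 + 15.2 - (-228.6)
C/N0 = 102.5000 dB-Hz
R_b = 128.82 Mbps = 1.2882e+08 bps -> 10*log10(R_b) = 81.0998 dB-Hz
Eb/N0 = C/N0 - 10*log10(R_b) = 102.5000 - 81.0998 = 21.4002 dB
Margin = Eb/N0 - Eb/N0_req = 21.4002 - 7.9 = 13.5002 dB (link closes)

13.5002 dB


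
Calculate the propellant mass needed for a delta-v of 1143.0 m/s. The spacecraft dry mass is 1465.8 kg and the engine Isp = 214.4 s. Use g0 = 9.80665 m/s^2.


ve = Isp * g0 = 214.4 * 9.80665 = 2102.545760 m/s
mass ratio = exp(dv/ve) = exp(1143.0/2102.545760) = 1.72224159
m_prop = m_dry * (mr - 1) = 1465.8 * (1.72224159 - 1)
m_prop = 1058.6617 kg

1058.6617 kg


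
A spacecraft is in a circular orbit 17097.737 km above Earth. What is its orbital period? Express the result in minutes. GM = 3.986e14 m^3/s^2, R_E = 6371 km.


r = 23468.7370 km = 2.3468737e+07 m
T = 2*pi*sqrt(r^3/mu) = 2*pi*sqrt(1.2926149e+22 / 3.986e14)
T = 35780.4500 s = 596.3408 min

596.3408 minutes


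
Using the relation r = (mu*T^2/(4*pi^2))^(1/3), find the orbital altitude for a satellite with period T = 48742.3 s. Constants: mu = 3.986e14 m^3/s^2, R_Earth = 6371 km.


T = 48742.3 s
r = (mu*T^2/(4*pi^2))^(1/3) = (3.986e14 * 48742.3^2 / (4*pi^2))^(1/3)
r = 2.8840085e+07 m = 28840.0847 km
alt = r - R_E = 28840.0847 - 6371 = 22469.0847 km

22469.0847 km


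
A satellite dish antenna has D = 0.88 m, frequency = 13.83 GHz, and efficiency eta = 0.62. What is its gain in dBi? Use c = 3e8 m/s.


lambda = c/f = 3e8 / 1.383e+10 = 0.02169197 m
G = eta*(pi*D/lambda)^2 = 0.62*(pi*0.88/0.02169197)^2
G = 10070.6761 (linear)
G = 10*log10(10070.6761) = 40.0306 dBi

40.0306 dBi


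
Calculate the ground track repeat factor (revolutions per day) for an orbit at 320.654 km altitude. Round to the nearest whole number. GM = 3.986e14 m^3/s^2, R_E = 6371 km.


r = 6.691654e+06 m
T = 2*pi*sqrt(r^3/mu) = 5447.6781 s = 90.7946 min
revs/day = 1440 / 90.7946 = 15.8600
Rounded: 16 revolutions per day

16 revolutions per day


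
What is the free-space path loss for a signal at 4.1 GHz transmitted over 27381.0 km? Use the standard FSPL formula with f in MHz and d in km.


f = 4.1 GHz = 4100.0000 MHz
d = 27381.0 km
FSPL = 32.44 + 20*log10(4100.0000) + 20*log10(27381.0)
FSPL = 32.44 + 72.2557 + 88.7490
FSPL = 193.4447 dB

193.4447 dB


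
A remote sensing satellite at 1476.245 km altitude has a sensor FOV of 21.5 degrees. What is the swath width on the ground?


FOV = 21.5 deg = 0.3752458 rad
swath = 2 * alt * tan(FOV/2) = 2 * 1476.245 * tan(0.1876229)
swath = 2 * 1476.245 * 0.1898559
swath = 560.5477 km

560.5477 km


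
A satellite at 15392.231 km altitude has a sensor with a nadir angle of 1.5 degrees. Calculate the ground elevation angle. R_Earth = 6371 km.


r = R_E + alt = 21763.2310 km
Law of sines in the satellite / Earth-center / ground-point triangle:
  sin(nadir)/R_E = sin(90 + el)/r  =>  cos(el) = (r/R_E)*sin(nadir)
cos(el) = (21763.2310 / 6371.0000) * sin(1.5 deg) = 0.08942002
el = arccos(0.08942002) = 84.8698 deg
(Earth-central angle = 90 - nadir - el = 3.6302 deg)

84.8698 degrees


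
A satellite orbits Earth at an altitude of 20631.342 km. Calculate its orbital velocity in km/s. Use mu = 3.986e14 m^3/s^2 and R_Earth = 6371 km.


r = R_E + alt = 6371.0 + 20631.342 = 27002.3420 km = 2.7002342e+07 m
v = sqrt(mu/r) = sqrt(3.986e14 / 2.7002342e+07) = 3842.0935 m/s = 3.8421 km/s

3.8421 km/s


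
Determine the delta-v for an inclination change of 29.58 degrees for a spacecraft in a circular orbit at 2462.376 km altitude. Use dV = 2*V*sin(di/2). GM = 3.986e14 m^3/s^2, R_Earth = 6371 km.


r = 8833.3760 km = 8.833376e+06 m
V = sqrt(mu/r) = 6717.4631 m/s
di = 29.58 deg = 0.5162684 rad
dV = 2*V*sin(di/2) = 2*6717.4631*sin(0.2581342)
dV = 3429.6278 m/s = 3.4296 km/s

3.4296 km/s


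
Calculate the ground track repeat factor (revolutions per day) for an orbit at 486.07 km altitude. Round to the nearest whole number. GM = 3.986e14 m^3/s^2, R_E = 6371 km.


r = 6.85707e+06 m
T = 2*pi*sqrt(r^3/mu) = 5650.9192 s = 94.1820 min
revs/day = 1440 / 94.1820 = 15.2895
Rounded: 15 revolutions per day

15 revolutions per day


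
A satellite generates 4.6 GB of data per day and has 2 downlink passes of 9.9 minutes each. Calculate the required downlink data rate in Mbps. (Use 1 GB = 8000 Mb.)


total contact time = 2 * 9.9 * 60 = 1188.0000 s
data = 4.6 GB = 36800.0000 Mb
rate = 36800.0000 / 1188.0000 = 30.9764 Mbps

30.9764 Mbps


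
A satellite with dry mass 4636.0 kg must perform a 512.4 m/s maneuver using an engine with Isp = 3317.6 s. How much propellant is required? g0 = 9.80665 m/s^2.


ve = Isp * g0 = 3317.6 * 9.80665 = 32534.542040 m/s
mass ratio = exp(dv/ve) = exp(512.4/32534.542040) = 1.01587409
m_prop = m_dry * (mr - 1) = 4636.0 * (1.01587409 - 1)
m_prop = 73.5923 kg

73.5923 kg


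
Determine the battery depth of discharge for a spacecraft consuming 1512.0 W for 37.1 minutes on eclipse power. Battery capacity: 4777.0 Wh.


E_used = P * t / 60 = 1512.0 * 37.1 / 60 = 934.9200 Wh
DOD = E_used / E_total * 100 = 934.9200 / 4777.0 * 100
DOD = 19.5713 %

19.5713 %


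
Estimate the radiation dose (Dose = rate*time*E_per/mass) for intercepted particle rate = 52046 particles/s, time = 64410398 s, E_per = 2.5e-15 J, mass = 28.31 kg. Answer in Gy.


Total energy deposited = rate * time * E_per
  = 52046 * 64410398 * 2.5e-15 = 0.008380759 J
Dose = E_total / mass = 0.008380759 / 28.31
Dose = 2.9603529e-04 Gy

2.9604e-04 Gy


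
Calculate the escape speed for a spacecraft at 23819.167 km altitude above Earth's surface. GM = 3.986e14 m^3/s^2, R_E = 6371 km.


r = 6371.0 + 23819.167 = 30190.1670 km = 3.0190167e+07 m
v_esc = sqrt(2*mu/r) = sqrt(2*3.986e14 / 3.0190167e+07)
v_esc = 5138.6719 m/s = 5.1387 km/s

5.1387 km/s


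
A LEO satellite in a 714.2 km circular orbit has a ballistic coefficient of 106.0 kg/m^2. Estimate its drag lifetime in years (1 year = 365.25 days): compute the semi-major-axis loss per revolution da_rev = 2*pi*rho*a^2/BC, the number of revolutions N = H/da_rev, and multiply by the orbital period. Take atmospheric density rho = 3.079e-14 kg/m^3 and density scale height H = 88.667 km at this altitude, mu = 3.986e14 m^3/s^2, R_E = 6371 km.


a = R_E + alt = 7085.2000 km = 7.0852e+06 m
da_rev = 2*pi*rho*a^2/BC = 2*pi*3.079e-14*(7.0852e+06)^2/106.0 = 0.0916195005 m per revolution
N = H/da_rev = 88667.0000 m / 0.0916195005 m = 967774.3218 revolutions
P = 2*pi*sqrt(a^3/mu) = 5935.2551 s
lifetime = N*P = 967774.3218 * 5935.2551 = 5.7439875e+09 s = 66481.3369 days
years = 66481.3369 / 365.25 = 182.0160 years

182.0160 years


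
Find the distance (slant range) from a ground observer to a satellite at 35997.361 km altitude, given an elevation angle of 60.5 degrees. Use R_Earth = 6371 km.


h = 35997.361 km, el = 60.5 deg
d = -R_E*sin(el) + sqrt((R_E*sin(el))^2 + 2*R_E*h + h^2)
d = -6371.0000*sin(1.0559) + sqrt((6371.0000*0.8703557)^2 + 2*6371.0000*35997.361 + 35997.361^2)
d = 36707.0147 km

36707.0147 km


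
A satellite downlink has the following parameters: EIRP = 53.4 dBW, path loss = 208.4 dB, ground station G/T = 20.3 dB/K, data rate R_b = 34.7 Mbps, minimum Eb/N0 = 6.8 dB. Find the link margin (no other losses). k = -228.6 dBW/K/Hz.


C/N0 = EIRP - FSPL + G/T - k = 53.4 - 208.4 + 20.3 - (-228.6)
C/N0 = 93.9000 dB-Hz
R_b = 34.7 Mbps = 3.47e+07 bps -> 10*log10(R_b) = 75.4033 dB-Hz
Eb/N0 = C/N0 - 10*log10(R_b) = 93.9000 - 75.4033 = 18.4967 dB
Margin = Eb/N0 - Eb/N0_req = 18.4967 - 6.8 = 11.6967 dB (link closes)

11.6967 dB


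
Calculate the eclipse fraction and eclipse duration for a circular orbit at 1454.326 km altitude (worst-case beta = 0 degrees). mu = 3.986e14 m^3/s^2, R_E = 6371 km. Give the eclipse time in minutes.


r = 7825.3260 km
T = 114.8190 min
Eclipse fraction = arcsin(R_E/r)/pi = arcsin(6371.0000/7825.3260)/pi
= arcsin(0.8141514)/pi = 0.3027974
Eclipse duration = 0.3027974 * 114.8190 = 34.7669 min

34.7669 minutes


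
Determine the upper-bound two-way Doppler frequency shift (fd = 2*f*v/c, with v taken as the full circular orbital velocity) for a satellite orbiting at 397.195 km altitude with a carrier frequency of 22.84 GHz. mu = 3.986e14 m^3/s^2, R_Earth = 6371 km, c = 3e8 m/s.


r = 6.768195e+06 m
v = sqrt(mu/r) = 7674.1841 m/s (worst-case radial velocity)
f = 22.84 GHz = 2.284e+10 Hz
fd = 2*f*v/c = 2*2.284e+10*7674.1841/3.0e+08
fd = 1.1685224e+06 Hz

1.1685e+06 Hz


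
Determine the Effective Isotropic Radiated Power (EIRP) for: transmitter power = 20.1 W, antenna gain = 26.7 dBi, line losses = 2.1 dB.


Pt = 20.1 W = 13.0320 dBW
EIRP = Pt_dBW + Gt - losses = 13.0320 + 26.7 - 2.1 = 37.6320 dBW

37.6320 dBW


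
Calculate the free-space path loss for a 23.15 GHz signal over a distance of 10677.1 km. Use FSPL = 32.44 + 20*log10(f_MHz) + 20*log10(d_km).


f = 23.15 GHz = 23150.0000 MHz
d = 10677.1 km
FSPL = 32.44 + 20*log10(23150.0000) + 20*log10(10677.1)
FSPL = 32.44 + 87.2910 + 80.5691
FSPL = 200.3001 dB

200.3001 dB


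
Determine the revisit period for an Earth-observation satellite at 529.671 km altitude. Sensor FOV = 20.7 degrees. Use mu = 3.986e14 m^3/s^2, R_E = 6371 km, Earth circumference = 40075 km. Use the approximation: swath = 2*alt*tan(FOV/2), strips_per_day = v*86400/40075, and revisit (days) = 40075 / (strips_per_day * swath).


swath = 2*529.671*tan(0.1806416) = 193.4702 km
v = sqrt(mu/r) = 7600.1644 m/s = 7.6002 km/s
strips/day = v*86400/40075 = 7.6002*86400/40075 = 16.3856
coverage/day = strips * swath = 16.3856 * 193.4702 = 3170.1315 km
revisit = 40075 / 3170.1315 = 12.6414 days

12.6414 days


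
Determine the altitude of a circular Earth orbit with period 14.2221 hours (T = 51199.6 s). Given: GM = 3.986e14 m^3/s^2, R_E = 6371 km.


T = 51199.6 s
r = (mu*T^2/(4*pi^2))^(1/3) = (3.986e14 * 51199.6^2 / (4*pi^2))^(1/3)
r = 2.9801416e+07 m = 29801.4159 km
alt = r - R_E = 29801.4159 - 6371 = 23430.4159 km

23430.4159 km


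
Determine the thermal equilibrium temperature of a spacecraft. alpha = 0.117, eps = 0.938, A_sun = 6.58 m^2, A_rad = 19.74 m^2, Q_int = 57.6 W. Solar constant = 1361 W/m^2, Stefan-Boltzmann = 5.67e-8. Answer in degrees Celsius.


Numerator = alpha*S*A_sun + Q_int = 0.117*1361*6.58 + 57.6 = 1105.3795 W
Denominator = eps*sigma*A_rad = 0.938*5.67e-8*19.74 = 1.049864e-06 W/K^4
T^4 = 1.0528787e+09 K^4
T = 180.1335 K = -93.0165 C

-93.0165 degrees Celsius


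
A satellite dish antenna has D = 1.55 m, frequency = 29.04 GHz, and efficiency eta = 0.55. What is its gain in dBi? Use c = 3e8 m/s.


lambda = c/f = 3e8 / 2.904e+10 = 0.01033058 m
G = eta*(pi*D/lambda)^2 = 0.55*(pi*1.55/0.01033058)^2
G = 122201.5025 (linear)
G = 10*log10(122201.5025) = 50.8708 dBi

50.8708 dBi


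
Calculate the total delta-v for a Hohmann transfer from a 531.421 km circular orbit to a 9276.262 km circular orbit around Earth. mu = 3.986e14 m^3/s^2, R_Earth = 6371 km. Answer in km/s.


r1 = 6902.4210 km = 6.902421e+06 m
r2 = 15647.2620 km = 1.5647262e+07 m
dv1 = sqrt(mu/r1)*(sqrt(2*r2/(r1+r2)) - 1) = 1353.0425 m/s
dv2 = sqrt(mu/r2)*(1 - sqrt(2*r1/(r1+r2))) = 1098.1166 m/s
total dv = |dv1| + |dv2| = 1353.0425 + 1098.1166 = 2451.1591 m/s = 2.4512 km/s

2.4512 km/s


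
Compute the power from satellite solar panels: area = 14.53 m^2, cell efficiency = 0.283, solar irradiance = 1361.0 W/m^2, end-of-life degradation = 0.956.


P = area * eta * S * degradation
P = 14.53 * 0.283 * 1361.0 * 0.956
P = 5350.1760 W

5350.1760 W


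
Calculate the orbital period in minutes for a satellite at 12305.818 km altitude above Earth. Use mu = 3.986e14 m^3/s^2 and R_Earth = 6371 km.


r = 18676.8180 km = 1.8676818e+07 m
T = 2*pi*sqrt(r^3/mu) = 2*pi*sqrt(6.5149136e+21 / 3.986e14)
T = 25401.8619 s = 423.3644 min

423.3644 minutes


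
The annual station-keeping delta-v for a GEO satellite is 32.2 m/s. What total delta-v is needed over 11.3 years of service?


dV = rate * years = 32.2 * 11.3
dV = 363.8600 m/s

363.8600 m/s


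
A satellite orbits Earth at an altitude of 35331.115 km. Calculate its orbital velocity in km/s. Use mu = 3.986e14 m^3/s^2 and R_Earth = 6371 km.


r = R_E + alt = 6371.0 + 35331.115 = 41702.1150 km = 4.1702115e+07 m
v = sqrt(mu/r) = sqrt(3.986e14 / 4.1702115e+07) = 3091.6449 m/s = 3.0916 km/s

3.0916 km/s


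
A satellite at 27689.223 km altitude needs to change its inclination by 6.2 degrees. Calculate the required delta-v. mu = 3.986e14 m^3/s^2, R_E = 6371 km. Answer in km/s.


r = 34060.2230 km = 3.4060223e+07 m
V = sqrt(mu/r) = 3420.9356 m/s
di = 6.2 deg = 0.1082104 rad
dV = 2*V*sin(di/2) = 2*3420.9356*sin(0.05410521)
dV = 370.0003 m/s = 0.3700003 km/s

0.3700 km/s


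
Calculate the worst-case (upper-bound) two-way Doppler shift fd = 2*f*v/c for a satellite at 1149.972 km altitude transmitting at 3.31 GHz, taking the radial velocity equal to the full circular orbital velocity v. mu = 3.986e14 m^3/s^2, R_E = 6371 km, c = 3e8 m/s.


r = 7.520972e+06 m
v = sqrt(mu/r) = 7280.0047 m/s (worst-case radial velocity)
f = 3.31 GHz = 3.31e+09 Hz
fd = 2*f*v/c = 2*3.31e+09*7280.0047/3.0e+08
fd = 160645.4376 Hz

160645.4376 Hz


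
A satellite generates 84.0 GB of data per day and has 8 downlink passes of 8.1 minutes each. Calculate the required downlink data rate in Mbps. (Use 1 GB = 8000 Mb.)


total contact time = 8 * 8.1 * 60 = 3888.0000 s
data = 84.0 GB = 672000.0000 Mb
rate = 672000.0000 / 3888.0000 = 172.8395 Mbps

172.8395 Mbps


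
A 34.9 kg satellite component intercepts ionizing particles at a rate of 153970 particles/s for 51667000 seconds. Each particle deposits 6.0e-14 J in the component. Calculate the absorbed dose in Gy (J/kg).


Total energy deposited = rate * time * E_per
  = 153970 * 51667000 * 6.0e-14 = 0.4773101 J
Dose = E_total / mass = 0.4773101 / 34.9
Dose = 0.01367651 Gy

0.0137 Gy


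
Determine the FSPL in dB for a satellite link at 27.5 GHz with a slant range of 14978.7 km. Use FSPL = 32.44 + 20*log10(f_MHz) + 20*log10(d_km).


f = 27.5 GHz = 27500.0000 MHz
d = 14978.7 km
FSPL = 32.44 + 20*log10(27500.0000) + 20*log10(14978.7)
FSPL = 32.44 + 88.7867 + 83.5095
FSPL = 204.7361 dB

204.7361 dB


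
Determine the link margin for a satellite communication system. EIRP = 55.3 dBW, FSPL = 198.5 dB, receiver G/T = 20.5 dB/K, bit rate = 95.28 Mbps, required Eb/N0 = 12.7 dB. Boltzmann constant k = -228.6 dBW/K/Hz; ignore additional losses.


C/N0 = EIRP - FSPL + G/T - k = 55.3 - 198.5 + 20.5 - (-228.6)
C/N0 = 105.9000 dB-Hz
R_b = 95.28 Mbps = 9.528e+07 bps -> 10*log10(R_b) = 79.7900 dB-Hz
Eb/N0 = C/N0 - 10*log10(R_b) = 105.9000 - 79.7900 = 26.1100 dB
Margin = Eb/N0 - Eb/N0_req = 26.1100 - 12.7 = 13.4100 dB (link closes)

13.4100 dB


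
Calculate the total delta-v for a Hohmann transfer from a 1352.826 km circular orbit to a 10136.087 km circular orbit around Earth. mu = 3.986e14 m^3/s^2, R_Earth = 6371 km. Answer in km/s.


r1 = 7723.8260 km = 7.723826e+06 m
r2 = 16507.0870 km = 1.6507087e+07 m
dv1 = sqrt(mu/r1)*(sqrt(2*r2/(r1+r2)) - 1) = 1201.5134 m/s
dv2 = sqrt(mu/r2)*(1 - sqrt(2*r1/(r1+r2))) = 990.4252 m/s
total dv = |dv1| + |dv2| = 1201.5134 + 990.4252 = 2191.9386 m/s = 2.1919 km/s

2.1919 km/s


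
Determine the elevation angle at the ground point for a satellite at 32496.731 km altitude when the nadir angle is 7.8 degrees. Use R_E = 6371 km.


r = R_E + alt = 38867.7310 km
Law of sines in the satellite / Earth-center / ground-point triangle:
  sin(nadir)/R_E = sin(90 + el)/r  =>  cos(el) = (r/R_E)*sin(nadir)
cos(el) = (38867.7310 / 6371.0000) * sin(7.8 deg) = 0.8279636
el = arccos(0.8279636) = 34.1099 deg
(Earth-central angle = 90 - nadir - el = 48.0901 deg)

34.1099 degrees


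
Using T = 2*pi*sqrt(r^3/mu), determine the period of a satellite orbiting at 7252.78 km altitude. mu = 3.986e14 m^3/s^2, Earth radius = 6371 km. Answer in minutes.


r = 13623.7800 km = 1.362378e+07 m
T = 2*pi*sqrt(r^3/mu) = 2*pi*sqrt(2.5286741e+21 / 3.986e14)
T = 15825.5078 s = 263.7585 min

263.7585 minutes


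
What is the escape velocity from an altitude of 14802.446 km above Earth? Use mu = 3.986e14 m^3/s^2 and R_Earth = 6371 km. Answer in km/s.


r = 6371.0 + 14802.446 = 21173.4460 km = 2.1173446e+07 m
v_esc = sqrt(2*mu/r) = sqrt(2*3.986e14 / 2.1173446e+07)
v_esc = 6136.0356 m/s = 6.1360 km/s

6.1360 km/s


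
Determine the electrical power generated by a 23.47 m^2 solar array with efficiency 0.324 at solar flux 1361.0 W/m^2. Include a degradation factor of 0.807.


P = area * eta * S * degradation
P = 23.47 * 0.324 * 1361.0 * 0.807
P = 8351.9860 W

8351.9860 W


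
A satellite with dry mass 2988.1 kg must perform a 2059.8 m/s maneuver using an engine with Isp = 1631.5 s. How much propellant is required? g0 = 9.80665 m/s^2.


ve = Isp * g0 = 1631.5 * 9.80665 = 15999.549475 m/s
mass ratio = exp(dv/ve) = exp(2059.8/15999.549475) = 1.13739564
m_prop = m_dry * (mr - 1) = 2988.1 * (1.13739564 - 1)
m_prop = 410.5519 kg

410.5519 kg


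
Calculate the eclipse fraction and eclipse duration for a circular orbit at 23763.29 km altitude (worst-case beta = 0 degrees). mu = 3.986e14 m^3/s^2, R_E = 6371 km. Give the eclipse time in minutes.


r = 30134.2900 km
T = 867.6637 min
Eclipse fraction = arcsin(R_E/r)/pi = arcsin(6371.0000/30134.2900)/pi
= arcsin(0.2114203)/pi = 0.06780887
Eclipse duration = 0.06780887 * 867.6637 = 58.8353 min

58.8353 minutes


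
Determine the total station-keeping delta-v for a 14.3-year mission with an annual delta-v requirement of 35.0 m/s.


dV = rate * years = 35.0 * 14.3
dV = 500.5000 m/s

500.5000 m/s


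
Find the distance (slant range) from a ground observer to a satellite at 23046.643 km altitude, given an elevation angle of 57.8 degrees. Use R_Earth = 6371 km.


h = 23046.643 km, el = 57.8 deg
d = -R_E*sin(el) + sqrt((R_E*sin(el))^2 + 2*R_E*h + h^2)
d = -6371.0000*sin(1.0088) + sqrt((6371.0000*0.8461932)^2 + 2*6371.0000*23046.643 + 23046.643^2)
d = 23829.9916 km

23829.9916 km


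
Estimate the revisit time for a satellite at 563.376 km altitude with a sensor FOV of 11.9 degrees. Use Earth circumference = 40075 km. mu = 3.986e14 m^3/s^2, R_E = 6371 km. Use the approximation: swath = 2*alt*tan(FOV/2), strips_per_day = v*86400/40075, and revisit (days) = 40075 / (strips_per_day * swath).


swath = 2*563.376*tan(0.1038471) = 117.4324 km
v = sqrt(mu/r) = 7581.6713 m/s = 7.5817 km/s
strips/day = v*86400/40075 = 7.5817*86400/40075 = 16.3458
coverage/day = strips * swath = 16.3458 * 117.4324 = 1919.5214 km
revisit = 40075 / 1919.5214 = 20.8776 days

20.8776 days


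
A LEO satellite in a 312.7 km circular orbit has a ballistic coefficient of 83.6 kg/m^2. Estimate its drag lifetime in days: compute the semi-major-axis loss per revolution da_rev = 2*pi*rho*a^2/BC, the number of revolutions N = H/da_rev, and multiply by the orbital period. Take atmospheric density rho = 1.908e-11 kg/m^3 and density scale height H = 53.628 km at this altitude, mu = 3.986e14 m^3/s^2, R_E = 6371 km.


a = R_E + alt = 6683.7000 km = 6.6837e+06 m
da_rev = 2*pi*rho*a^2/BC = 2*pi*1.908e-11*(6.6837e+06)^2/83.6 = 64.059841 m per revolution
N = H/da_rev = 53628.0000 m / 64.059841 m = 837.1547 revolutions
P = 2*pi*sqrt(a^3/mu) = 5437.9679 s
lifetime = N*P = 837.1547 * 5437.9679 = 4.5524207e+06 s = 52.6901 days

52.6901 days


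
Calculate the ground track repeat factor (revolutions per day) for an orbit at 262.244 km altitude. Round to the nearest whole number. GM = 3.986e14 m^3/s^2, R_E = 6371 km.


r = 6.633244e+06 m
T = 2*pi*sqrt(r^3/mu) = 5376.5066 s = 89.6084 min
revs/day = 1440 / 89.6084 = 16.0699
Rounded: 16 revolutions per day

16 revolutions per day


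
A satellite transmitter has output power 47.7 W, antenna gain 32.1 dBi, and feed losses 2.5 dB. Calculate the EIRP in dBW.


Pt = 47.7 W = 16.7852 dBW
EIRP = Pt_dBW + Gt - losses = 16.7852 + 32.1 - 2.5 = 46.3852 dBW

46.3852 dBW


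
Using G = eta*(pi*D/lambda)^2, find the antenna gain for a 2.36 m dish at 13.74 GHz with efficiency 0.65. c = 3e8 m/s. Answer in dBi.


lambda = c/f = 3e8 / 1.374e+10 = 0.02183406 m
G = eta*(pi*D/lambda)^2 = 0.65*(pi*2.36/0.02183406)^2
G = 74949.3833 (linear)
G = 10*log10(74949.3833) = 48.7477 dBi

48.7477 dBi


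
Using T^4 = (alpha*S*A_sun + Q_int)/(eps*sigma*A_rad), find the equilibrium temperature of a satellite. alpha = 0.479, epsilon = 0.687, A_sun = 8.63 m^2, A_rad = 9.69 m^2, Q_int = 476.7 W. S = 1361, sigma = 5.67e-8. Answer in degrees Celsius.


Numerator = alpha*S*A_sun + Q_int = 0.479*1361*8.63 + 476.7 = 6102.7610 W
Denominator = eps*sigma*A_rad = 0.687*5.67e-8*9.69 = 3.774536e-07 W/K^4
T^4 = 1.6168241e+10 K^4
T = 356.5872 K = 83.4372 C

83.4372 degrees Celsius


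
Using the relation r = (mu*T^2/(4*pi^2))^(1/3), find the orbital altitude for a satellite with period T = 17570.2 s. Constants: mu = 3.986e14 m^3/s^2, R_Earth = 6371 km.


T = 17570.2 s
r = (mu*T^2/(4*pi^2))^(1/3) = (3.986e14 * 17570.2^2 / (4*pi^2))^(1/3)
r = 1.4607537e+07 m = 14607.5368 km
alt = r - R_E = 14607.5368 - 6371 = 8236.5368 km

8236.5368 km


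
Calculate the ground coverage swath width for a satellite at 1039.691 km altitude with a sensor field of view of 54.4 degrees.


FOV = 54.4 deg = 0.9494591 rad
swath = 2 * alt * tan(FOV/2) = 2 * 1039.691 * tan(0.4747296)
swath = 2 * 1039.691 * 0.5139302
swath = 1068.6572 km

1068.6572 km


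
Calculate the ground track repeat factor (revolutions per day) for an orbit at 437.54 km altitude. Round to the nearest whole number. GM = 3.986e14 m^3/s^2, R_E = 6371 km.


r = 6.80854e+06 m
T = 2*pi*sqrt(r^3/mu) = 5591.0350 s = 93.1839 min
revs/day = 1440 / 93.1839 = 15.4533
Rounded: 15 revolutions per day

15 revolutions per day


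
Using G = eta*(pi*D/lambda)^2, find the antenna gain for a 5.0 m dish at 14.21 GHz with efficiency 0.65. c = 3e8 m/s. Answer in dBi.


lambda = c/f = 3e8 / 1.421e+10 = 0.02111189 m
G = eta*(pi*D/lambda)^2 = 0.65*(pi*5.0/0.02111189)^2
G = 359831.1503 (linear)
G = 10*log10(359831.1503) = 55.5610 dBi

55.5610 dBi


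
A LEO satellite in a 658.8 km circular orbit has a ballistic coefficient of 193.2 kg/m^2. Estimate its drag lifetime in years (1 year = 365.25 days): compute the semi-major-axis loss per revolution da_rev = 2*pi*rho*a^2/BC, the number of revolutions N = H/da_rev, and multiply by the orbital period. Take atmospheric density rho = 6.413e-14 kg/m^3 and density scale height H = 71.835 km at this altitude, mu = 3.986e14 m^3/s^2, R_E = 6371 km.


a = R_E + alt = 7029.8000 km = 7.0298e+06 m
da_rev = 2*pi*rho*a^2/BC = 2*pi*6.413e-14*(7.0298e+06)^2/193.2 = 0.103067069 m per revolution
N = H/da_rev = 71835.0000 m / 0.103067069 m = 696973.3480 revolutions
P = 2*pi*sqrt(a^3/mu) = 5865.7787 s
lifetime = N*P = 696973.3480 * 5865.7787 = 4.0882914e+09 s = 47318.1878 days
years = 47318.1878 / 365.25 = 129.5501 years

129.5501 years


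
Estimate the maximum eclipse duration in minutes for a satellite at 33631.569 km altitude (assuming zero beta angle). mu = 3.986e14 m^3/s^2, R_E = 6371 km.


r = 40002.5690 km
T = 1327.0638 min
Eclipse fraction = arcsin(R_E/r)/pi = arcsin(6371.0000/40002.5690)/pi
= arcsin(0.1592648)/pi = 0.05091235
Eclipse duration = 0.05091235 * 1327.0638 = 67.5639 min

67.5639 minutes


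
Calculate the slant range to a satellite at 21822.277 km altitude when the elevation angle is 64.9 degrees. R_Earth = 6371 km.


h = 21822.277 km, el = 64.9 deg
d = -R_E*sin(el) + sqrt((R_E*sin(el))^2 + 2*R_E*h + h^2)
d = -6371.0000*sin(1.1327) + sqrt((6371.0000*0.9055688)^2 + 2*6371.0000*21822.277 + 21822.277^2)
d = 22294.0664 km

22294.0664 km


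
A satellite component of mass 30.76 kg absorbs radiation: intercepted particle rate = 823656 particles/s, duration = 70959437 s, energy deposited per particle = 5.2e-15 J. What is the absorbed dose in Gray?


Total energy deposited = rate * time * E_per
  = 823656 * 70959437 * 5.2e-15 = 0.3039201 J
Dose = E_total / mass = 0.3039201 / 30.76
Dose = 0.009880366 Gy

0.0099 Gy


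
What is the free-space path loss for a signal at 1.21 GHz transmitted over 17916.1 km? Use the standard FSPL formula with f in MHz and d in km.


f = 1.21 GHz = 1210.0000 MHz
d = 17916.1 km
FSPL = 32.44 + 20*log10(1210.0000) + 20*log10(17916.1)
FSPL = 32.44 + 61.6557 + 85.0649
FSPL = 179.1606 dB

179.1606 dB


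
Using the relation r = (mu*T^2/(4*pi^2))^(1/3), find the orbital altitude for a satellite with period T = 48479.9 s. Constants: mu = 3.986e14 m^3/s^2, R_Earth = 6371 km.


T = 48479.9 s
r = (mu*T^2/(4*pi^2))^(1/3) = (3.986e14 * 48479.9^2 / (4*pi^2))^(1/3)
r = 2.8736486e+07 m = 28736.4862 km
alt = r - R_E = 28736.4862 - 6371 = 22365.4862 km

22365.4862 km


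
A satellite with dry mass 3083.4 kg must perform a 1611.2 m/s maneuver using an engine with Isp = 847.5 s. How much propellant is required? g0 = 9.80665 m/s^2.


ve = Isp * g0 = 847.5 * 9.80665 = 8311.135875 m/s
mass ratio = exp(dv/ve) = exp(1611.2/8311.135875) = 1.21392679
m_prop = m_dry * (mr - 1) = 3083.4 * (1.21392679 - 1)
m_prop = 659.6219 kg

659.6219 kg


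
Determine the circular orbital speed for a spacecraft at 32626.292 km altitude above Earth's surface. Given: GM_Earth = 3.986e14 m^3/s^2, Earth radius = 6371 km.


r = R_E + alt = 6371.0 + 32626.292 = 38997.2920 km = 3.8997292e+07 m
v = sqrt(mu/r) = sqrt(3.986e14 / 3.8997292e+07) = 3197.0647 m/s = 3.1971 km/s

3.1971 km/s


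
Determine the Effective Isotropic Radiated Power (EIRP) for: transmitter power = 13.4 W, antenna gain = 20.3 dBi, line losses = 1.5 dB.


Pt = 13.4 W = 11.2710 dBW
EIRP = Pt_dBW + Gt - losses = 11.2710 + 20.3 - 1.5 = 30.0710 dBW

30.0710 dBW


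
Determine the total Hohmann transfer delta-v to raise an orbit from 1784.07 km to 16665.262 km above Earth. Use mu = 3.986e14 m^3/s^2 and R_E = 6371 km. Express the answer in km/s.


r1 = 8155.0700 km = 8.15507e+06 m
r2 = 23036.2620 km = 2.3036262e+07 m
dv1 = sqrt(mu/r1)*(sqrt(2*r2/(r1+r2)) - 1) = 1505.6179 m/s
dv2 = sqrt(mu/r2)*(1 - sqrt(2*r1/(r1+r2))) = 1151.7290 m/s
total dv = |dv1| + |dv2| = 1505.6179 + 1151.7290 = 2657.3469 m/s = 2.6573 km/s

2.6573 km/s


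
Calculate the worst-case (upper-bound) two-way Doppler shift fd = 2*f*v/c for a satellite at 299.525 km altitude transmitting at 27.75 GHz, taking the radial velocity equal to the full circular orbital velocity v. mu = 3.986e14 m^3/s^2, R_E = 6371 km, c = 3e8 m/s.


r = 6.670525e+06 m
v = sqrt(mu/r) = 7730.1628 m/s (worst-case radial velocity)
f = 27.75 GHz = 2.775e+10 Hz
fd = 2*f*v/c = 2*2.775e+10*7730.1628/3.0e+08
fd = 1.4300801e+06 Hz

1.4301e+06 Hz


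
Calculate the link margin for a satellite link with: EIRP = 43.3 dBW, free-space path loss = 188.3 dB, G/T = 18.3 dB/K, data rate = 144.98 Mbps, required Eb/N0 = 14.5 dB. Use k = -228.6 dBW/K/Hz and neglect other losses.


C/N0 = EIRP - FSPL + G/T - k = 43.3 - 188.3 + 18.3 - (-228.6)
C/N0 = 101.9000 dB-Hz
R_b = 144.98 Mbps = 1.4498e+08 bps -> 10*log10(R_b) = 81.6131 dB-Hz
Eb/N0 = C/N0 - 10*log10(R_b) = 101.9000 - 81.6131 = 20.2869 dB
Margin = Eb/N0 - Eb/N0_req = 20.2869 - 14.5 = 5.7869 dB (link closes)

5.7869 dB


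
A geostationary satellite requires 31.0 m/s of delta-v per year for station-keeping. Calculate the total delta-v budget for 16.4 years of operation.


dV = rate * years = 31.0 * 16.4
dV = 508.4000 m/s

508.4000 m/s


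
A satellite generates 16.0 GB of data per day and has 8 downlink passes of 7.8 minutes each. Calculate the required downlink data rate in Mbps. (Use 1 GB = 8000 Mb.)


total contact time = 8 * 7.8 * 60 = 3744.0000 s
data = 16.0 GB = 128000.0000 Mb
rate = 128000.0000 / 3744.0000 = 34.1880 Mbps

34.1880 Mbps


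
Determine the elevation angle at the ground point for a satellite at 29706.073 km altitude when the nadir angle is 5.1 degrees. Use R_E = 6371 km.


r = R_E + alt = 36077.0730 km
Law of sines in the satellite / Earth-center / ground-point triangle:
  sin(nadir)/R_E = sin(90 + el)/r  =>  cos(el) = (r/R_E)*sin(nadir)
cos(el) = (36077.0730 / 6371.0000) * sin(5.1 deg) = 0.5033819
el = arccos(0.5033819) = 59.7760 deg
(Earth-central angle = 90 - nadir - el = 25.1240 deg)

59.7760 degrees


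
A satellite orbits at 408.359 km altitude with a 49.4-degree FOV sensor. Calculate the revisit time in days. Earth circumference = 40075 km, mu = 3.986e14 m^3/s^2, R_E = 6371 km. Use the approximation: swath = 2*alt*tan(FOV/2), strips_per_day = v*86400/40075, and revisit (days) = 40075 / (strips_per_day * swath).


swath = 2*408.359*tan(0.4310963) = 375.6483 km
v = sqrt(mu/r) = 7667.8628 m/s = 7.6679 km/s
strips/day = v*86400/40075 = 7.6679*86400/40075 = 16.5316
coverage/day = strips * swath = 16.5316 * 375.6483 = 6210.0626 km
revisit = 40075 / 6210.0626 = 6.4532 days

6.4532 days


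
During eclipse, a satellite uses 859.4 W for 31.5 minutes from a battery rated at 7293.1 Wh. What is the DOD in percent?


E_used = P * t / 60 = 859.4 * 31.5 / 60 = 451.1850 Wh
DOD = E_used / E_total * 100 = 451.1850 / 7293.1 * 100
DOD = 6.1865 %

6.1865 %


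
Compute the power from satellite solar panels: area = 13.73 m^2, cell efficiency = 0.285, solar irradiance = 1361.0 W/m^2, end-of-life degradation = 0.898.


P = area * eta * S * degradation
P = 13.73 * 0.285 * 1361.0 * 0.898
P = 4782.4436 W

4782.4436 W


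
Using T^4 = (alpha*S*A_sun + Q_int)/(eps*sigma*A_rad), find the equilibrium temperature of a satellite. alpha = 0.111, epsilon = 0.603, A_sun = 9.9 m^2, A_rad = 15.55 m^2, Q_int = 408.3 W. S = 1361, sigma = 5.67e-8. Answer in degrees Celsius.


Numerator = alpha*S*A_sun + Q_int = 0.111*1361*9.9 + 408.3 = 1903.9029 W
Denominator = eps*sigma*A_rad = 0.603*5.67e-8*15.55 = 5.3165605e-07 W/K^4
T^4 = 3.5810801e+09 K^4
T = 244.6265 K = -28.5235 C

-28.5235 degrees Celsius


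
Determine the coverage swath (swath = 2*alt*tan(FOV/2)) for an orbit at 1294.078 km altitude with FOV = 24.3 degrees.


FOV = 24.3 deg = 0.424115 rad
swath = 2 * alt * tan(FOV/2) = 2 * 1294.078 * tan(0.2120575)
swath = 2 * 1294.078 * 0.2152944
swath = 557.2154 km

557.2154 km


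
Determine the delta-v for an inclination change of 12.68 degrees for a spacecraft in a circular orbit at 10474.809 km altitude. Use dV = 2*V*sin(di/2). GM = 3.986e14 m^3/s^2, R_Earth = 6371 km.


r = 16845.8090 km = 1.6845809e+07 m
V = sqrt(mu/r) = 4864.3264 m/s
di = 12.68 deg = 0.2213077 rad
dV = 2*V*sin(di/2) = 2*4864.3264*sin(0.1106539)
dV = 1074.3176 m/s = 1.0743 km/s

1.0743 km/s


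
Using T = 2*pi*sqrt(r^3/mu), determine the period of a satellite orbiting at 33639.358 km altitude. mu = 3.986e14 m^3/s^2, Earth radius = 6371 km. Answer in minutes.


r = 40010.3580 km = 4.0010358e+07 m
T = 2*pi*sqrt(r^3/mu) = 2*pi*sqrt(6.4049731e+22 / 3.986e14)
T = 79647.0834 s = 1327.4514 min

1327.4514 minutes
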